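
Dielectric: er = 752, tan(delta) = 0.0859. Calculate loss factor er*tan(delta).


Loss = 752 * 0.0859 = 64.597

64.597


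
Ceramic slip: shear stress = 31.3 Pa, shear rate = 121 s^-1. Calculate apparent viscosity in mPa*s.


eta = tau/gamma * 1000 = 31.3/121 * 1000 = 258.7 mPa*s

258.7


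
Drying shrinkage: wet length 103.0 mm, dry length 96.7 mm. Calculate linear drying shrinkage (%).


DS = (103.0 - 96.7) / 103.0 * 100 = 6.12%

6.12


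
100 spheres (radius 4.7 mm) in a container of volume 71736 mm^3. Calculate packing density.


V_sphere = 4/3*pi*4.7^3 = 434.8928 mm^3
Total V = 100*434.8928 = 43489.28 mm^3
PD = 43489.28 / 71736 = 0.606

0.606


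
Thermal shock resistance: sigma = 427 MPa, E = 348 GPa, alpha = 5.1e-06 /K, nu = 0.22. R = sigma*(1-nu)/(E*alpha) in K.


R = 427*(1-0.22)/(348*1000*5.1e-06) = 188 K

188


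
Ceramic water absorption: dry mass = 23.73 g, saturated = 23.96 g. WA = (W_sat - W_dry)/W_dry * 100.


WA = (23.96 - 23.73) / 23.73 * 100 = 0.97%

0.97


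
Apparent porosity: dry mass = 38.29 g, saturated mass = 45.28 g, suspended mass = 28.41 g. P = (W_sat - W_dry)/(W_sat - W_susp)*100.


P = (45.28 - 38.29) / (45.28 - 28.41) * 100 = 6.99 / 16.87 * 100 = 41.4%

41.4


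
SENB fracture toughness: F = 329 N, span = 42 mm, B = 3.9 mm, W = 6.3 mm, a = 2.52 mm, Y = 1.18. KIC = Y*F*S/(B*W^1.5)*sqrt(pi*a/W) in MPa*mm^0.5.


KIC = 1.18*329*42/(3.9*6.3^1.5)*sqrt(pi*2.52/6.3) = 296.39

296.39


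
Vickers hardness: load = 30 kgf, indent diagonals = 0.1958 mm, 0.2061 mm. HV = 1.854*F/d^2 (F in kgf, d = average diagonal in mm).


d_avg = (0.1958+0.2061)/2 = 0.20095 mm
HV = 1.854*30/0.20095^2 = 1377

1377


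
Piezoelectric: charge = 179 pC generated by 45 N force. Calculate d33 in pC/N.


d33 = 179 / 45 = 4.0 pC/N

4.0


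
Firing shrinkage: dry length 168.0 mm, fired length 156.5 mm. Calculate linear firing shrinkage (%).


FS = (168.0 - 156.5) / 168.0 * 100 = 6.85%

6.85


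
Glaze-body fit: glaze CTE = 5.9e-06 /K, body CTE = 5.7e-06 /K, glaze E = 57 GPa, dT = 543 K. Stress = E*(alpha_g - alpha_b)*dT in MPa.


Stress = 57*1000*(5.9e-06 - 5.7e-06)*543 = 6.2 MPa

6.2


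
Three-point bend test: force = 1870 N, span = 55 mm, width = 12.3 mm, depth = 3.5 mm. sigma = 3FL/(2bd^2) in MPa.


sigma = 3*1870*55/(2*12.3*3.5^2) = 1023.9 MPa

1023.9


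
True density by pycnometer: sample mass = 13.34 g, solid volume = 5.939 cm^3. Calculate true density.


TD = 13.34 / 5.939 = 2.246 g/cm^3

2.246


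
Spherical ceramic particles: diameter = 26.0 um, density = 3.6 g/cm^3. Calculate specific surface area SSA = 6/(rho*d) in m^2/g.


SSA = 6 / (3.6 * 26.0) = 0.064 m^2/g

0.064


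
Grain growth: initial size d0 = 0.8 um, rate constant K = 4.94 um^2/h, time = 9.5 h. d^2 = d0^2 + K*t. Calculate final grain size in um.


d^2 = 0.8^2 + 4.94*9.5 = 47.57
d = sqrt(47.57) = 6.9 um

6.9


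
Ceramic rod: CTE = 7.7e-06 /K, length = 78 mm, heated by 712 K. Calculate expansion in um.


dL = 7.7e-06 * 78 * 712 * 1000 = 427.627 um

427.627


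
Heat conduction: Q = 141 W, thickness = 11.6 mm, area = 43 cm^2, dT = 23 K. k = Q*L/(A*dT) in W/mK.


k = 141*11.6/1000/(43/10000*23) = 16.54 W/mK

16.54


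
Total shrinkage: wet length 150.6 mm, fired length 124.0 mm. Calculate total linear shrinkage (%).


TS = (150.6 - 124.0) / 150.6 * 100 = 17.66%

17.66


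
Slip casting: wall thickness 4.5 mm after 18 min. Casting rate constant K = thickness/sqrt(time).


K = 4.5 / sqrt(18) = 4.5 / 4.2426 = 1.061 mm/min^0.5

1.061


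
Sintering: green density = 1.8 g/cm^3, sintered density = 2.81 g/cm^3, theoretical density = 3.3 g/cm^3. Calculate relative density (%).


Relative = 2.81 / 3.3 * 100 = 85.2%

85.2


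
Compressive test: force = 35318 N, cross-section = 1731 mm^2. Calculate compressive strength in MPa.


CS = 35318 / 1731 = 20.4 MPa

20.4


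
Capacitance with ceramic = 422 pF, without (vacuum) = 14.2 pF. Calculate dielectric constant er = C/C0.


er = 422 / 14.2 = 29.72

29.72


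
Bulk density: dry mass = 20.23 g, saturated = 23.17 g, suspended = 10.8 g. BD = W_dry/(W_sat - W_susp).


BD = 20.23 / (23.17 - 10.8) = 20.23 / 12.37 = 1.635 g/cm^3

1.635


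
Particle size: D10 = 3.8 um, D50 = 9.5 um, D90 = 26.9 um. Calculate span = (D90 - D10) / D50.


Span = (26.9 - 3.8) / 9.5 = 23.1 / 9.5 = 2.432

2.432


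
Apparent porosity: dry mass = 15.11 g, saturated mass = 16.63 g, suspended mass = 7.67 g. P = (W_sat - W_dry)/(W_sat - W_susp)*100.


P = (16.63 - 15.11) / (16.63 - 7.67) * 100 = 1.52 / 8.96 * 100 = 17.0%

17.0


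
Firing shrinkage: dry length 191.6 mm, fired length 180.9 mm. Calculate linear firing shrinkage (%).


FS = (191.6 - 180.9) / 191.6 * 100 = 5.58%

5.58


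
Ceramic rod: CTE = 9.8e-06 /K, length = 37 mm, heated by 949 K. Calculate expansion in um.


dL = 9.8e-06 * 37 * 949 * 1000 = 344.107 um

344.107


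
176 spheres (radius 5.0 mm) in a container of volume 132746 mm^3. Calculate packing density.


V_sphere = 4/3*pi*5.0^3 = 523.5988 mm^3
Total V = 176*523.5988 = 92153.3888 mm^3
PD = 92153.3888 / 132746 = 0.694

0.694


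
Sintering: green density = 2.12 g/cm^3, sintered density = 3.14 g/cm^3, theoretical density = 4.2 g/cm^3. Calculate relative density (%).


Relative = 3.14 / 4.2 * 100 = 74.8%

74.8


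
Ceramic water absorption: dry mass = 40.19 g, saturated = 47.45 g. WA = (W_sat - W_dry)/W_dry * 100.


WA = (47.45 - 40.19) / 40.19 * 100 = 18.06%

18.06


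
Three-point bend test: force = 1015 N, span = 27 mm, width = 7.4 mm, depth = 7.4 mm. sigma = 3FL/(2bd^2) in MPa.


sigma = 3*1015*27/(2*7.4*7.4^2) = 101.4 MPa

101.4


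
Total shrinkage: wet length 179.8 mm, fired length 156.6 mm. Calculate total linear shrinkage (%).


TS = (179.8 - 156.6) / 179.8 * 100 = 12.9%

12.9


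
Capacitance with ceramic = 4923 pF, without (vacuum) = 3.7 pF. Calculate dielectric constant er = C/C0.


er = 4923 / 3.7 = 1330.54

1330.54


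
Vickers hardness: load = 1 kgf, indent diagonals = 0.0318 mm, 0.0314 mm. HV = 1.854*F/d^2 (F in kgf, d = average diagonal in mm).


d_avg = (0.0318+0.0314)/2 = 0.0316 mm
HV = 1.854*1/0.0316^2 = 1857

1857


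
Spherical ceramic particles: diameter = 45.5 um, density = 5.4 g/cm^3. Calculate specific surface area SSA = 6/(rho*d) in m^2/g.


SSA = 6 / (5.4 * 45.5) = 0.024 m^2/g

0.024


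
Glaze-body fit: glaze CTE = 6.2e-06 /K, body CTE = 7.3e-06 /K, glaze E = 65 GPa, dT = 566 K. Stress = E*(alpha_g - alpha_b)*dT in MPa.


Stress = 65*1000*(6.2e-06 - 7.3e-06)*566 = -40.5 MPa

-40.5


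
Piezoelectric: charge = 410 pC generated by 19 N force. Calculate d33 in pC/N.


d33 = 410 / 19 = 21.6 pC/N

21.6


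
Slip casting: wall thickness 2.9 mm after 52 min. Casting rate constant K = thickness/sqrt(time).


K = 2.9 / sqrt(52) = 2.9 / 7.2111 = 0.402 mm/min^0.5

0.402


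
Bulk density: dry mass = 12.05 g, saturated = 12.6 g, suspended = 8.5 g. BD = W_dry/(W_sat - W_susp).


BD = 12.05 / (12.6 - 8.5) = 12.05 / 4.1 = 2.939 g/cm^3

2.939


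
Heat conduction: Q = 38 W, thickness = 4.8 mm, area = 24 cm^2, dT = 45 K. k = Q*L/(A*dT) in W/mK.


k = 38*4.8/1000/(24/10000*45) = 1.69 W/mK

1.69


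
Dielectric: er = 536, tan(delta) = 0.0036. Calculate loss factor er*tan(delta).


Loss = 536 * 0.0036 = 1.93

1.93


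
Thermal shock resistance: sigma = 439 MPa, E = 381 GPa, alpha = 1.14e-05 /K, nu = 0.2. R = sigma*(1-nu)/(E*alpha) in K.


R = 439*(1-0.2)/(381*1000*1.14e-05) = 81 K

81


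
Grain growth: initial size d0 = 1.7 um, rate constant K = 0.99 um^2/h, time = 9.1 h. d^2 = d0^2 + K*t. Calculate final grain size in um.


d^2 = 1.7^2 + 0.99*9.1 = 11.899
d = sqrt(11.899) = 3.45 um

3.45


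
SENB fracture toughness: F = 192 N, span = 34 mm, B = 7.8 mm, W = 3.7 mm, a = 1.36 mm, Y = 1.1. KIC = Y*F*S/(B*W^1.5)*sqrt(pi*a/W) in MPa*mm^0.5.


KIC = 1.1*192*34/(7.8*3.7^1.5)*sqrt(pi*1.36/3.7) = 139.0

139.0


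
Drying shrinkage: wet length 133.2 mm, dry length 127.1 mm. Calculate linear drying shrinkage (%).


DS = (133.2 - 127.1) / 133.2 * 100 = 4.58%

4.58


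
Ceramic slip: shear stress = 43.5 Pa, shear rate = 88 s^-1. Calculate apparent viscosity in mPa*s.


eta = tau/gamma * 1000 = 43.5/88 * 1000 = 494.3 mPa*s

494.3


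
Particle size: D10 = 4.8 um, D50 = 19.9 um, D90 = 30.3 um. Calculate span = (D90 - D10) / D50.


Span = (30.3 - 4.8) / 19.9 = 25.5 / 19.9 = 1.281

1.281


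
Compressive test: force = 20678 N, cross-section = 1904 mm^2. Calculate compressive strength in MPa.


CS = 20678 / 1904 = 10.9 MPa

10.9


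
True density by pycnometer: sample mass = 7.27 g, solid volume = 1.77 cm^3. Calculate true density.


TD = 7.27 / 1.77 = 4.107 g/cm^3

4.107


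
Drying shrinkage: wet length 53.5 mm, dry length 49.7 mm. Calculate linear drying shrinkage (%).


DS = (53.5 - 49.7) / 53.5 * 100 = 7.1%

7.1


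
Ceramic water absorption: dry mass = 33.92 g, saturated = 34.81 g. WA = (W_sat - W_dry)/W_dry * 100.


WA = (34.81 - 33.92) / 33.92 * 100 = 2.62%

2.62


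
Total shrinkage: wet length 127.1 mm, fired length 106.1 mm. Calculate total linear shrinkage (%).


TS = (127.1 - 106.1) / 127.1 * 100 = 16.52%

16.52


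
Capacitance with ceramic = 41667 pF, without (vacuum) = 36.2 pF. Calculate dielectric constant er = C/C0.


er = 41667 / 36.2 = 1151.02

1151.02


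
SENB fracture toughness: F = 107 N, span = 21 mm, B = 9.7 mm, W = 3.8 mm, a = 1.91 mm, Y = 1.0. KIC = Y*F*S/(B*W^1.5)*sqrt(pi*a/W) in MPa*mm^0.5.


KIC = 1.0*107*21/(9.7*3.8^1.5)*sqrt(pi*1.91/3.8) = 39.3

39.3


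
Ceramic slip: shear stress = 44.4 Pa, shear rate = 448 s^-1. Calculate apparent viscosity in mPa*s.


eta = tau/gamma * 1000 = 44.4/448 * 1000 = 99.1 mPa*s

99.1


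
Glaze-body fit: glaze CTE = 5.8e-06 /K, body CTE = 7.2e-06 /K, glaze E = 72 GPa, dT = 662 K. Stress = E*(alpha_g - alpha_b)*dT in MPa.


Stress = 72*1000*(5.8e-06 - 7.2e-06)*662 = -66.7 MPa

-66.7


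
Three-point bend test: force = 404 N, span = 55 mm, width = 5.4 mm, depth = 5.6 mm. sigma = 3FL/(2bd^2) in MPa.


sigma = 3*404*55/(2*5.4*5.6^2) = 196.8 MPa

196.8


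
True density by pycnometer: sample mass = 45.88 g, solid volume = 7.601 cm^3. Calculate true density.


TD = 45.88 / 7.601 = 6.036 g/cm^3

6.036


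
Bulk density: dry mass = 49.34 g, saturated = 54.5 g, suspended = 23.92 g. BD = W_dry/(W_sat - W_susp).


BD = 49.34 / (54.5 - 23.92) = 49.34 / 30.58 = 1.613 g/cm^3

1.613


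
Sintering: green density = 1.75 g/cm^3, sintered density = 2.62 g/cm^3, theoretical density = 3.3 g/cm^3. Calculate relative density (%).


Relative = 2.62 / 3.3 * 100 = 79.4%

79.4


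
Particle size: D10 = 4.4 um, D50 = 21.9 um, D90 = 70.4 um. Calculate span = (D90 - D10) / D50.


Span = (70.4 - 4.4) / 21.9 = 66.0 / 21.9 = 3.014

3.014


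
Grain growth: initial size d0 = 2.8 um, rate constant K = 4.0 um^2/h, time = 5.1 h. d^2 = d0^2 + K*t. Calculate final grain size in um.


d^2 = 2.8^2 + 4.0*5.1 = 28.24
d = sqrt(28.24) = 5.31 um

5.31


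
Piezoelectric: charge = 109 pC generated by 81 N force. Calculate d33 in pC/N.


d33 = 109 / 81 = 1.3 pC/N

1.3


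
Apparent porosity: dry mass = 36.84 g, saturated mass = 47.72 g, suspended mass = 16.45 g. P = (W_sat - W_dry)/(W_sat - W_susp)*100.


P = (47.72 - 36.84) / (47.72 - 16.45) * 100 = 10.88 / 31.27 * 100 = 34.8%

34.8


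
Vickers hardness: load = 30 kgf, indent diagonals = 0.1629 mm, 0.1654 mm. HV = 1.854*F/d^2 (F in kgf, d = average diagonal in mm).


d_avg = (0.1629+0.1654)/2 = 0.16415 mm
HV = 1.854*30/0.16415^2 = 2064

2064


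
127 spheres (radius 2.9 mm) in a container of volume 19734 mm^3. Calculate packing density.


V_sphere = 4/3*pi*2.9^3 = 102.1604 mm^3
Total V = 127*102.1604 = 12974.3708 mm^3
PD = 12974.3708 / 19734 = 0.657

0.657


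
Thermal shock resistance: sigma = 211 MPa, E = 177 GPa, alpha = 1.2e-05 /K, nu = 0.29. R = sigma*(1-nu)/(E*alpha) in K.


R = 211*(1-0.29)/(177*1000*1.2e-05) = 71 K

71


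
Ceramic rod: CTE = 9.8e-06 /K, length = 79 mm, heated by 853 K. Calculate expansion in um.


dL = 9.8e-06 * 79 * 853 * 1000 = 660.393 um

660.393


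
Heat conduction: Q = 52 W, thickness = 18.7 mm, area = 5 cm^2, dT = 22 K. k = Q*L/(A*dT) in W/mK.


k = 52*18.7/1000/(5/10000*22) = 88.4 W/mK

88.4


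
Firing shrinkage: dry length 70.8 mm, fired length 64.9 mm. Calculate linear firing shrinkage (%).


FS = (70.8 - 64.9) / 70.8 * 100 = 8.33%

8.33


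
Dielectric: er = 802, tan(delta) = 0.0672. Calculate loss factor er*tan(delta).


Loss = 802 * 0.0672 = 53.894

53.894


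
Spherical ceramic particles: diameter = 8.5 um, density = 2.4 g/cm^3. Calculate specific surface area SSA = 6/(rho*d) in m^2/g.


SSA = 6 / (2.4 * 8.5) = 0.294 m^2/g

0.294


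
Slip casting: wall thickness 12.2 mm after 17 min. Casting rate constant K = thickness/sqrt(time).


K = 12.2 / sqrt(17) = 12.2 / 4.1231 = 2.959 mm/min^0.5

2.959


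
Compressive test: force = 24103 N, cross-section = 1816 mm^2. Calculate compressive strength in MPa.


CS = 24103 / 1816 = 13.3 MPa

13.3


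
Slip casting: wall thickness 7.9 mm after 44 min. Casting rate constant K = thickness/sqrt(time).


K = 7.9 / sqrt(44) = 7.9 / 6.6332 = 1.191 mm/min^0.5

1.191


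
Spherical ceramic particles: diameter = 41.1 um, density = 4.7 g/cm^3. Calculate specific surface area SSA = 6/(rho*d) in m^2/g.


SSA = 6 / (4.7 * 41.1) = 0.031 m^2/g

0.031


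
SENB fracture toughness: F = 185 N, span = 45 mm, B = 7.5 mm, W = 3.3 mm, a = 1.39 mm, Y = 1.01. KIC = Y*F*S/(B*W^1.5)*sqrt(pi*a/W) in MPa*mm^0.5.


KIC = 1.01*185*45/(7.5*3.3^1.5)*sqrt(pi*1.39/3.3) = 215.13

215.13


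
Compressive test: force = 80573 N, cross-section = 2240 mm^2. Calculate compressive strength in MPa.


CS = 80573 / 2240 = 36.0 MPa

36.0


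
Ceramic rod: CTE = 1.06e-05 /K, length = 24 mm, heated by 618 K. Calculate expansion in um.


dL = 1.06e-05 * 24 * 618 * 1000 = 157.219 um

157.219


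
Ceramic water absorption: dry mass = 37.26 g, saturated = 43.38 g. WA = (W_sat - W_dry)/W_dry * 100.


WA = (43.38 - 37.26) / 37.26 * 100 = 16.43%

16.43


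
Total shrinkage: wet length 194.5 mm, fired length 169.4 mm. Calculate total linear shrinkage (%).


TS = (194.5 - 169.4) / 194.5 * 100 = 12.9%

12.9


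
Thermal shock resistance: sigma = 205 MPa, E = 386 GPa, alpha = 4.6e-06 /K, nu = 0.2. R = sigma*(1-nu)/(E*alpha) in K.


R = 205*(1-0.2)/(386*1000*4.6e-06) = 92 K

92


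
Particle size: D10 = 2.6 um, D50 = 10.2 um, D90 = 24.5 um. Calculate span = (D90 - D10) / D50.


Span = (24.5 - 2.6) / 10.2 = 21.9 / 10.2 = 2.147

2.147


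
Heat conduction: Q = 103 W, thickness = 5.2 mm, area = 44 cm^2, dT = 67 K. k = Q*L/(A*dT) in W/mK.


k = 103*5.2/1000/(44/10000*67) = 1.82 W/mK

1.82


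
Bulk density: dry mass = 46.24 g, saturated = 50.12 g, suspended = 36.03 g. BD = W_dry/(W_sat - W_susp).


BD = 46.24 / (50.12 - 36.03) = 46.24 / 14.09 = 3.282 g/cm^3

3.282


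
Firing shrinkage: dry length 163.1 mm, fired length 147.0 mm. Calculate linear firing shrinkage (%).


FS = (163.1 - 147.0) / 163.1 * 100 = 9.87%

9.87


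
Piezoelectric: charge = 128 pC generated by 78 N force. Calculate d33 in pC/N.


d33 = 128 / 78 = 1.6 pC/N

1.6


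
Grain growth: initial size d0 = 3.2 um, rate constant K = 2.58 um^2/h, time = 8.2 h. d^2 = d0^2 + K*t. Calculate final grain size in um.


d^2 = 3.2^2 + 2.58*8.2 = 31.396
d = sqrt(31.396) = 5.6 um

5.6


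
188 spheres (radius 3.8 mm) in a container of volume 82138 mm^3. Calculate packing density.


V_sphere = 4/3*pi*3.8^3 = 229.8473 mm^3
Total V = 188*229.8473 = 43211.2924 mm^3
PD = 43211.2924 / 82138 = 0.526

0.526


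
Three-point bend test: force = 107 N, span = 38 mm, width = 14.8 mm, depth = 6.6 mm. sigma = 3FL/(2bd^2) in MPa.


sigma = 3*107*38/(2*14.8*6.6^2) = 9.5 MPa

9.5


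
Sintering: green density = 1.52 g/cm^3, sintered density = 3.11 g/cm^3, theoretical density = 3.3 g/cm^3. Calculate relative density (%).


Relative = 3.11 / 3.3 * 100 = 94.2%

94.2


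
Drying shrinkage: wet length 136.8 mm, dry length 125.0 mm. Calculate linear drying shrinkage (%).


DS = (136.8 - 125.0) / 136.8 * 100 = 8.63%

8.63


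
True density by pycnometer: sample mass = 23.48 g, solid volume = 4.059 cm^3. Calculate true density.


TD = 23.48 / 4.059 = 5.785 g/cm^3

5.785


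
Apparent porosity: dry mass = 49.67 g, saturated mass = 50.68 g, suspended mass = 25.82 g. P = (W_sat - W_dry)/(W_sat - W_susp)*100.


P = (50.68 - 49.67) / (50.68 - 25.82) * 100 = 1.01 / 24.86 * 100 = 4.1%

4.1


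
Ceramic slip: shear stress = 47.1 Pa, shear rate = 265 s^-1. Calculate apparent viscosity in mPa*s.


eta = tau/gamma * 1000 = 47.1/265 * 1000 = 177.7 mPa*s

177.7


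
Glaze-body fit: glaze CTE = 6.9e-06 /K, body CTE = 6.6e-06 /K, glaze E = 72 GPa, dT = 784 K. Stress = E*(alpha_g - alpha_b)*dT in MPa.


Stress = 72*1000*(6.9e-06 - 6.6e-06)*784 = 16.9 MPa

16.9


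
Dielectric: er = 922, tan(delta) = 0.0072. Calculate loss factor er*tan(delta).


Loss = 922 * 0.0072 = 6.638

6.638


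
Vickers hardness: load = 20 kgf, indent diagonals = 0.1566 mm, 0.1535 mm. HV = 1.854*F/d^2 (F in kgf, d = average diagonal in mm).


d_avg = (0.1566+0.1535)/2 = 0.15505 mm
HV = 1.854*20/0.15505^2 = 1542

1542


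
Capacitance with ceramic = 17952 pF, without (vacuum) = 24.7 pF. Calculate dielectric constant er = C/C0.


er = 17952 / 24.7 = 726.8

726.8


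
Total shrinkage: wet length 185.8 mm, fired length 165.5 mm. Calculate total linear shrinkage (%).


TS = (185.8 - 165.5) / 185.8 * 100 = 10.93%

10.93


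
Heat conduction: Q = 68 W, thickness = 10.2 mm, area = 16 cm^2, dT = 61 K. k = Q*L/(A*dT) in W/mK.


k = 68*10.2/1000/(16/10000*61) = 7.11 W/mK

7.11


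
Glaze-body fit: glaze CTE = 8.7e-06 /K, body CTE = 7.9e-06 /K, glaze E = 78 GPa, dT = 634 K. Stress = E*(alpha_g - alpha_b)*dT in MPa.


Stress = 78*1000*(8.7e-06 - 7.9e-06)*634 = 39.6 MPa

39.6


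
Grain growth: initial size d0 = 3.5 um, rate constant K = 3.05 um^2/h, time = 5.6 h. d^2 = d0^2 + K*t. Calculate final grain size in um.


d^2 = 3.5^2 + 3.05*5.6 = 29.33
d = sqrt(29.33) = 5.42 um

5.42


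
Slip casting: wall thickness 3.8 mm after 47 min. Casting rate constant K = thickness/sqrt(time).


K = 3.8 / sqrt(47) = 3.8 / 6.8557 = 0.554 mm/min^0.5

0.554


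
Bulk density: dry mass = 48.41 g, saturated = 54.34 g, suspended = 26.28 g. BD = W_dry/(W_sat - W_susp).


BD = 48.41 / (54.34 - 26.28) = 48.41 / 28.06 = 1.725 g/cm^3

1.725


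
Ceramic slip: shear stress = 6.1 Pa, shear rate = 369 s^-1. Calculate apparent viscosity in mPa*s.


eta = tau/gamma * 1000 = 6.1/369 * 1000 = 16.5 mPa*s

16.5


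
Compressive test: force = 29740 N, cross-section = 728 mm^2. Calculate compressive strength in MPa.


CS = 29740 / 728 = 40.9 MPa

40.9


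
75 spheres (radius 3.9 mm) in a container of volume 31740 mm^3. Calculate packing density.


V_sphere = 4/3*pi*3.9^3 = 248.4748 mm^3
Total V = 75*248.4748 = 18635.61 mm^3
PD = 18635.61 / 31740 = 0.587

0.587


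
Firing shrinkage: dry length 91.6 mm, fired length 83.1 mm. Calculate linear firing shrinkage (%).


FS = (91.6 - 83.1) / 91.6 * 100 = 9.28%

9.28


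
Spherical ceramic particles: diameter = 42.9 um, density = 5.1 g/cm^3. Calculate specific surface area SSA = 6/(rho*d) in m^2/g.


SSA = 6 / (5.1 * 42.9) = 0.027 m^2/g

0.027


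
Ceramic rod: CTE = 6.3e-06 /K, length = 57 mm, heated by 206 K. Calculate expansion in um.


dL = 6.3e-06 * 57 * 206 * 1000 = 73.975 um

73.975


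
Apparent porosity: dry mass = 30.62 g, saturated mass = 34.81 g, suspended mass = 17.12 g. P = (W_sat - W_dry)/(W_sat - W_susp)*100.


P = (34.81 - 30.62) / (34.81 - 17.12) * 100 = 4.19 / 17.69 * 100 = 23.7%

23.7


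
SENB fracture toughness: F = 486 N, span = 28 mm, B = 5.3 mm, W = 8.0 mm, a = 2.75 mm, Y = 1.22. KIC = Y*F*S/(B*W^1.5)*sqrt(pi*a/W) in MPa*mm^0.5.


KIC = 1.22*486*28/(5.3*8.0^1.5)*sqrt(pi*2.75/8.0) = 143.86

143.86


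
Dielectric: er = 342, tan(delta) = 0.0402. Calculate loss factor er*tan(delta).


Loss = 342 * 0.0402 = 13.748

13.748


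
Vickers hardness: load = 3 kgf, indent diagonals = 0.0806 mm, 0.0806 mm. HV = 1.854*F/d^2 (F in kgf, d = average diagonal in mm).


d_avg = (0.0806+0.0806)/2 = 0.0806 mm
HV = 1.854*3/0.0806^2 = 856

856


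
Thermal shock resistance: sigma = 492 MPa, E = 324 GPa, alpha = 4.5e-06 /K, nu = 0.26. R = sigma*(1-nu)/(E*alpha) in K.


R = 492*(1-0.26)/(324*1000*4.5e-06) = 250 K

250


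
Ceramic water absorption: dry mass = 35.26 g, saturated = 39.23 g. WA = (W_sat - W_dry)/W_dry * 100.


WA = (39.23 - 35.26) / 35.26 * 100 = 11.26%

11.26


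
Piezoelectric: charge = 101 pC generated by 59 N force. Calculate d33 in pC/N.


d33 = 101 / 59 = 1.7 pC/N

1.7


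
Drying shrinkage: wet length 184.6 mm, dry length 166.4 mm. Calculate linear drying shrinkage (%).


DS = (184.6 - 166.4) / 184.6 * 100 = 9.86%

9.86


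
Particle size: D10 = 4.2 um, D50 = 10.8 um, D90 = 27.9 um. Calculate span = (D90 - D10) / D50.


Span = (27.9 - 4.2) / 10.8 = 23.7 / 10.8 = 2.194

2.194


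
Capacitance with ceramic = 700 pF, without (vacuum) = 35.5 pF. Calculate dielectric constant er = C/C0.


er = 700 / 35.5 = 19.72

19.72


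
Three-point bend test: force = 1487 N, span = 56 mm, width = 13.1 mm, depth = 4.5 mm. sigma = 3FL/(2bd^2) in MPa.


sigma = 3*1487*56/(2*13.1*4.5^2) = 470.9 MPa

470.9


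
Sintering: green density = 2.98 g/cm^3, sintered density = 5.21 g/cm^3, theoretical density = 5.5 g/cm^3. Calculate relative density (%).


Relative = 5.21 / 5.5 * 100 = 94.7%

94.7


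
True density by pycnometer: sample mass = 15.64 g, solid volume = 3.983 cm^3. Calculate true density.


TD = 15.64 / 3.983 = 3.927 g/cm^3

3.927


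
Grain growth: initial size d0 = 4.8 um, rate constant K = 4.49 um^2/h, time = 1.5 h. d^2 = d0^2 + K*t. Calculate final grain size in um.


d^2 = 4.8^2 + 4.49*1.5 = 29.775
d = sqrt(29.775) = 5.46 um

5.46


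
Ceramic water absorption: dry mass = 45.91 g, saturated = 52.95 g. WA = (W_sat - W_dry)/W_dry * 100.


WA = (52.95 - 45.91) / 45.91 * 100 = 15.33%

15.33


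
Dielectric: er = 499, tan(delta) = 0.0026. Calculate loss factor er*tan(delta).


Loss = 499 * 0.0026 = 1.297

1.297


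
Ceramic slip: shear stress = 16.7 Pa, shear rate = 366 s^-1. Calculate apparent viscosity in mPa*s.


eta = tau/gamma * 1000 = 16.7/366 * 1000 = 45.6 mPa*s

45.6


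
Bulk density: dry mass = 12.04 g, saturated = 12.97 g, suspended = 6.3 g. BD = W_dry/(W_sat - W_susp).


BD = 12.04 / (12.97 - 6.3) = 12.04 / 6.67 = 1.805 g/cm^3

1.805


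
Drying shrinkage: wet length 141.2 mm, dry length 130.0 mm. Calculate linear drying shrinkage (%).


DS = (141.2 - 130.0) / 141.2 * 100 = 7.93%

7.93


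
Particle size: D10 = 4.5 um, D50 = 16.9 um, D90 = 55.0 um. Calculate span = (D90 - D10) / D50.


Span = (55.0 - 4.5) / 16.9 = 50.5 / 16.9 = 2.988

2.988


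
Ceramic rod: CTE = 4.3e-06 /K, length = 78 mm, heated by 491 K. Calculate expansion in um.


dL = 4.3e-06 * 78 * 491 * 1000 = 164.681 um

164.681


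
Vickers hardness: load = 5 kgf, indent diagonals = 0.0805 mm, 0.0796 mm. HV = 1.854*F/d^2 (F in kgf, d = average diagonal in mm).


d_avg = (0.0805+0.0796)/2 = 0.08005 mm
HV = 1.854*5/0.08005^2 = 1447

1447


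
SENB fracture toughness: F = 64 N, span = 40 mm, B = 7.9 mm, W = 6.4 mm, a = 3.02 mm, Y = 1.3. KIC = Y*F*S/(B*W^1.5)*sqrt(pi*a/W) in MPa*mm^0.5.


KIC = 1.3*64*40/(7.9*6.4^1.5)*sqrt(pi*3.02/6.4) = 31.68

31.68


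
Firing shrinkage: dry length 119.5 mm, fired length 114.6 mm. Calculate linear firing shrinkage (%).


FS = (119.5 - 114.6) / 119.5 * 100 = 4.1%

4.1


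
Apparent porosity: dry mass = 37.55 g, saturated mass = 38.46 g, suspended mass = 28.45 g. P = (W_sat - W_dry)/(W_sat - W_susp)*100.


P = (38.46 - 37.55) / (38.46 - 28.45) * 100 = 0.91 / 10.01 * 100 = 9.1%

9.1


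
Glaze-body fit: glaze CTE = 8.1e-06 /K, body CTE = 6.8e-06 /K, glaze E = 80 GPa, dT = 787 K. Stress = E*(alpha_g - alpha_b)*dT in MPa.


Stress = 80*1000*(8.1e-06 - 6.8e-06)*787 = 81.8 MPa

81.8


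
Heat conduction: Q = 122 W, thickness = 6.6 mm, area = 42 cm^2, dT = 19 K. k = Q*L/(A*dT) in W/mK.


k = 122*6.6/1000/(42/10000*19) = 10.09 W/mK

10.09


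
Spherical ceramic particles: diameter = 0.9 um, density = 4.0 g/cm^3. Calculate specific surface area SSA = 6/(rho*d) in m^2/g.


SSA = 6 / (4.0 * 0.9) = 1.667 m^2/g

1.667


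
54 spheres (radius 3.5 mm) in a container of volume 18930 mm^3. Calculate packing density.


V_sphere = 4/3*pi*3.5^3 = 179.5944 mm^3
Total V = 54*179.5944 = 9698.0976 mm^3
PD = 9698.0976 / 18930 = 0.512

0.512


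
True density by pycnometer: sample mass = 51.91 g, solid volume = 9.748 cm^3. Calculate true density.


TD = 51.91 / 9.748 = 5.325 g/cm^3

5.325


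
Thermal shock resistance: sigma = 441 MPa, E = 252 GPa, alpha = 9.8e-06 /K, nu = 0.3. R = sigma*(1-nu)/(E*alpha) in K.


R = 441*(1-0.3)/(252*1000*9.8e-06) = 125 K

125


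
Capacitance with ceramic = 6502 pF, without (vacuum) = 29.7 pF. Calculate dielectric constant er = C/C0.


er = 6502 / 29.7 = 218.92

218.92


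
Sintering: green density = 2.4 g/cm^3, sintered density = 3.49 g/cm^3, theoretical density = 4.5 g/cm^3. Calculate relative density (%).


Relative = 3.49 / 4.5 * 100 = 77.6%

77.6


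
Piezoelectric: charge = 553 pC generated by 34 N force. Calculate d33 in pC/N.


d33 = 553 / 34 = 16.3 pC/N

16.3


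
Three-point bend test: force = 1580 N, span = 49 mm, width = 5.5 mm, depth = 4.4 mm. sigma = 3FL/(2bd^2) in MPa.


sigma = 3*1580*49/(2*5.5*4.4^2) = 1090.6 MPa

1090.6


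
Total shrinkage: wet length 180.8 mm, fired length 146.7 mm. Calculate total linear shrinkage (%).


TS = (180.8 - 146.7) / 180.8 * 100 = 18.86%

18.86


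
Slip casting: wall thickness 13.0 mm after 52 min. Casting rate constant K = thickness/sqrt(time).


K = 13.0 / sqrt(52) = 13.0 / 7.2111 = 1.803 mm/min^0.5

1.803


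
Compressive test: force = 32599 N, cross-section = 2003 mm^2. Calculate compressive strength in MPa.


CS = 32599 / 2003 = 16.3 MPa

16.3


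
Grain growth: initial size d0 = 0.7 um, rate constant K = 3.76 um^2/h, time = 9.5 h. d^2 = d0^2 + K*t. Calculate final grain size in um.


d^2 = 0.7^2 + 3.76*9.5 = 36.21
d = sqrt(36.21) = 6.02 um

6.02


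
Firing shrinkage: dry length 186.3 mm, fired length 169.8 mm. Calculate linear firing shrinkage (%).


FS = (186.3 - 169.8) / 186.3 * 100 = 8.86%

8.86


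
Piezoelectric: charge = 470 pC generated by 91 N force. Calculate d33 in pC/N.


d33 = 470 / 91 = 5.2 pC/N

5.2


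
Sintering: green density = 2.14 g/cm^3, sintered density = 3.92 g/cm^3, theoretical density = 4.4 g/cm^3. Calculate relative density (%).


Relative = 3.92 / 4.4 * 100 = 89.1%

89.1


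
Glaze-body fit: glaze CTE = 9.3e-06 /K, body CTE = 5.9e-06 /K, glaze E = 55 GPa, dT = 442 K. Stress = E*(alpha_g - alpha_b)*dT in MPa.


Stress = 55*1000*(9.3e-06 - 5.9e-06)*442 = 82.7 MPa

82.7


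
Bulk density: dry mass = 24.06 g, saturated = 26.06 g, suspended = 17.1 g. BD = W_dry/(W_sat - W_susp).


BD = 24.06 / (26.06 - 17.1) = 24.06 / 8.96 = 2.685 g/cm^3

2.685


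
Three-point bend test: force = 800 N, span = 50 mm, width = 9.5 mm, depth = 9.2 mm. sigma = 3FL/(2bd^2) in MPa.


sigma = 3*800*50/(2*9.5*9.2^2) = 74.6 MPa

74.6


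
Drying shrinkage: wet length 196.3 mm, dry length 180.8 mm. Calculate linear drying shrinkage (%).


DS = (196.3 - 180.8) / 196.3 * 100 = 7.9%

7.9


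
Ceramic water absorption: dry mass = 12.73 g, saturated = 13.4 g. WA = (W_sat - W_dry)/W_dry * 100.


WA = (13.4 - 12.73) / 12.73 * 100 = 5.26%

5.26


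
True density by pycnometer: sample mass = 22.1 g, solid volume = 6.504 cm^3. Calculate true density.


TD = 22.1 / 6.504 = 3.398 g/cm^3

3.398


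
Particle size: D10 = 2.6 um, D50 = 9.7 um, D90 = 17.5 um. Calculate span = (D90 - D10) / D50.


Span = (17.5 - 2.6) / 9.7 = 14.9 / 9.7 = 1.536

1.536


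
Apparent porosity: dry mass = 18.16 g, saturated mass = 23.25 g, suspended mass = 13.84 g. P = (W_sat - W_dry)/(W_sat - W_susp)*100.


P = (23.25 - 18.16) / (23.25 - 13.84) * 100 = 5.09 / 9.41 * 100 = 54.1%

54.1


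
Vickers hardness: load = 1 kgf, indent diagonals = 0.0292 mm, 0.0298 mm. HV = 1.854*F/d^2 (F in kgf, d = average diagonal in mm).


d_avg = (0.0292+0.0298)/2 = 0.0295 mm
HV = 1.854*1/0.0295^2 = 2130

2130


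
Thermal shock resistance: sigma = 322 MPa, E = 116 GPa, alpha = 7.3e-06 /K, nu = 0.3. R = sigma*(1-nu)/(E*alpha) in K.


R = 322*(1-0.3)/(116*1000*7.3e-06) = 266 K

266


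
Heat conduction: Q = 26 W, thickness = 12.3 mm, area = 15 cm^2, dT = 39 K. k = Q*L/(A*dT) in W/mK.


k = 26*12.3/1000/(15/10000*39) = 5.47 W/mK

5.47


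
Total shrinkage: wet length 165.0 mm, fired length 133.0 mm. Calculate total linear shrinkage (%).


TS = (165.0 - 133.0) / 165.0 * 100 = 19.39%

19.39


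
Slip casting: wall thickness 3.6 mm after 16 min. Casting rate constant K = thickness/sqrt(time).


K = 3.6 / sqrt(16) = 3.6 / 4.0 = 0.9 mm/min^0.5

0.9


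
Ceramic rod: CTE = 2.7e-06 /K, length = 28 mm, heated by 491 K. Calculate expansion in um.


dL = 2.7e-06 * 28 * 491 * 1000 = 37.12 um

37.12


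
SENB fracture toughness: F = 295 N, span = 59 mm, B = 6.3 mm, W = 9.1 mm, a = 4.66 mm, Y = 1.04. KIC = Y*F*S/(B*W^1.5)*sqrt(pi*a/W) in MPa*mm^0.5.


KIC = 1.04*295*59/(6.3*9.1^1.5)*sqrt(pi*4.66/9.1) = 132.76

132.76


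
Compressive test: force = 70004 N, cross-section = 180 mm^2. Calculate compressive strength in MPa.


CS = 70004 / 180 = 388.9 MPa

388.9


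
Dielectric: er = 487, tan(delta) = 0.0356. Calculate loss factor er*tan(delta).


Loss = 487 * 0.0356 = 17.337

17.337


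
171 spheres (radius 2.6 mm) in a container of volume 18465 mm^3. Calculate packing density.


V_sphere = 4/3*pi*2.6^3 = 73.6222 mm^3
Total V = 171*73.6222 = 12589.3962 mm^3
PD = 12589.3962 / 18465 = 0.682

0.682


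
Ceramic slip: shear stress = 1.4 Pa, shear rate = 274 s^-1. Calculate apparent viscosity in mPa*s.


eta = tau/gamma * 1000 = 1.4/274 * 1000 = 5.1 mPa*s

5.1


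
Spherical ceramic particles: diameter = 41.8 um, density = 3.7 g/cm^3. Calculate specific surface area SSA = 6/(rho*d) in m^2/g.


SSA = 6 / (3.7 * 41.8) = 0.039 m^2/g

0.039


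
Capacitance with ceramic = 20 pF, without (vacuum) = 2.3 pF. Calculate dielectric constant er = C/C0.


er = 20 / 2.3 = 8.7

8.7


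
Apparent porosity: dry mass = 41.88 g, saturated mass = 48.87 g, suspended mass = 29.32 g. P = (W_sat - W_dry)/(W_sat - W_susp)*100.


P = (48.87 - 41.88) / (48.87 - 29.32) * 100 = 6.99 / 19.55 * 100 = 35.8%

35.8


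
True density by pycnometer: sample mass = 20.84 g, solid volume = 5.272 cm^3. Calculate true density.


TD = 20.84 / 5.272 = 3.953 g/cm^3

3.953


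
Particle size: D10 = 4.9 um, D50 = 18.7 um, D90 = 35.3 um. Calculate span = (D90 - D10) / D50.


Span = (35.3 - 4.9) / 18.7 = 30.4 / 18.7 = 1.626

1.626


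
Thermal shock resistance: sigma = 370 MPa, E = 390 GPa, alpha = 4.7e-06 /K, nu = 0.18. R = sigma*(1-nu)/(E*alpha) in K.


R = 370*(1-0.18)/(390*1000*4.7e-06) = 166 K

166


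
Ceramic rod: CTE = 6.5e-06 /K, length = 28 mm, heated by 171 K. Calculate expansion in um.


dL = 6.5e-06 * 28 * 171 * 1000 = 31.122 um

31.122


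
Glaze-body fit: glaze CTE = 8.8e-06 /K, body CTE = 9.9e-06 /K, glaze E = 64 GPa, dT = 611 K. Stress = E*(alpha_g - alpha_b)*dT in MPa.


Stress = 64*1000*(8.8e-06 - 9.9e-06)*611 = -43.0 MPa

-43.0


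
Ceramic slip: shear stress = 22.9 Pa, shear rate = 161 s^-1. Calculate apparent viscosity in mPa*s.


eta = tau/gamma * 1000 = 22.9/161 * 1000 = 142.2 mPa*s

142.2


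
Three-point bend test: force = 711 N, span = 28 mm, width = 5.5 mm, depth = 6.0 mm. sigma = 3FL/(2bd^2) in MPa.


sigma = 3*711*28/(2*5.5*6.0^2) = 150.8 MPa

150.8


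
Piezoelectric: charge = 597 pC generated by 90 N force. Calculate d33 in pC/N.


d33 = 597 / 90 = 6.6 pC/N

6.6


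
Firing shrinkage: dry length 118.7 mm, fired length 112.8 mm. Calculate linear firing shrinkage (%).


FS = (118.7 - 112.8) / 118.7 * 100 = 4.97%

4.97


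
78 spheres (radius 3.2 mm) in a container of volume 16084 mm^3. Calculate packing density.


V_sphere = 4/3*pi*3.2^3 = 137.2583 mm^3
Total V = 78*137.2583 = 10706.1474 mm^3
PD = 10706.1474 / 16084 = 0.666

0.666


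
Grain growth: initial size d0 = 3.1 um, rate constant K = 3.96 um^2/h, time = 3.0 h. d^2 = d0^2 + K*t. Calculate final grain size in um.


d^2 = 3.1^2 + 3.96*3.0 = 21.49
d = sqrt(21.49) = 4.64 um

4.64


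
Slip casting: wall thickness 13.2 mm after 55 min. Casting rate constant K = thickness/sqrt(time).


K = 13.2 / sqrt(55) = 13.2 / 7.4162 = 1.78 mm/min^0.5

1.78


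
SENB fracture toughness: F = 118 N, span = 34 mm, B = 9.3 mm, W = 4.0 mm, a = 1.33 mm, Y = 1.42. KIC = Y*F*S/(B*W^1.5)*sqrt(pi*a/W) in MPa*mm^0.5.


KIC = 1.42*118*34/(9.3*4.0^1.5)*sqrt(pi*1.33/4.0) = 78.26

78.26


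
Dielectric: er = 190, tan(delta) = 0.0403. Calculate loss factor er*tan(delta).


Loss = 190 * 0.0403 = 7.657

7.657


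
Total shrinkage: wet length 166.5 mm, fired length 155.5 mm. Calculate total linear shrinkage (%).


TS = (166.5 - 155.5) / 166.5 * 100 = 6.61%

6.61


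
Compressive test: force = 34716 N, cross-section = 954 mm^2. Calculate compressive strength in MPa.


CS = 34716 / 954 = 36.4 MPa

36.4


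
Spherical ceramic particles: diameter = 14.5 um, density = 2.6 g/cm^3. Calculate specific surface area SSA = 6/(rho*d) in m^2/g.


SSA = 6 / (2.6 * 14.5) = 0.159 m^2/g

0.159


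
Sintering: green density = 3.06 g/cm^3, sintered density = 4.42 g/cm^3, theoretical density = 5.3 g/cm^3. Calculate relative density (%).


Relative = 4.42 / 5.3 * 100 = 83.4%

83.4


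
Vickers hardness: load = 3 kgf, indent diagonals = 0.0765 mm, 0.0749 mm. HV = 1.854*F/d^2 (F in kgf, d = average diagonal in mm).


d_avg = (0.0765+0.0749)/2 = 0.0757 mm
HV = 1.854*3/0.0757^2 = 971

971


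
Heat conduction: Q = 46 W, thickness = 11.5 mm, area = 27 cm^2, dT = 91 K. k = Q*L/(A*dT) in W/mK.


k = 46*11.5/1000/(27/10000*91) = 2.15 W/mK

2.15


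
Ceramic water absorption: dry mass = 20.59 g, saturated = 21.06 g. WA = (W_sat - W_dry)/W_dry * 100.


WA = (21.06 - 20.59) / 20.59 * 100 = 2.28%

2.28


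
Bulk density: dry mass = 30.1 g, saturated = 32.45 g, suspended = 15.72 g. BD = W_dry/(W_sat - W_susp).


BD = 30.1 / (32.45 - 15.72) = 30.1 / 16.73 = 1.799 g/cm^3

1.799


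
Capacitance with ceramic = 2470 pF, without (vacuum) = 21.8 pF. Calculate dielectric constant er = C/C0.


er = 2470 / 21.8 = 113.3

113.3


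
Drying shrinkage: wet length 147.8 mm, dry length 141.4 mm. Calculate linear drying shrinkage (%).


DS = (147.8 - 141.4) / 147.8 * 100 = 4.33%

4.33


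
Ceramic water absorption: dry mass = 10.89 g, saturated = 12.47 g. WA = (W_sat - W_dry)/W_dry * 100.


WA = (12.47 - 10.89) / 10.89 * 100 = 14.51%

14.51


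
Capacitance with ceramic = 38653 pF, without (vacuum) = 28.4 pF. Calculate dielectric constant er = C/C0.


er = 38653 / 28.4 = 1361.02

1361.02


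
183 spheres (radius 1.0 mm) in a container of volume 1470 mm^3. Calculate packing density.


V_sphere = 4/3*pi*1.0^3 = 4.1888 mm^3
Total V = 183*4.1888 = 766.5504 mm^3
PD = 766.5504 / 1470 = 0.521

0.521


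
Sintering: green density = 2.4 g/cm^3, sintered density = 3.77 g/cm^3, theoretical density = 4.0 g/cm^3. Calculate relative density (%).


Relative = 3.77 / 4.0 * 100 = 94.3%

94.3


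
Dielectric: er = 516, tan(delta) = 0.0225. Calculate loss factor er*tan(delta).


Loss = 516 * 0.0225 = 11.61

11.61


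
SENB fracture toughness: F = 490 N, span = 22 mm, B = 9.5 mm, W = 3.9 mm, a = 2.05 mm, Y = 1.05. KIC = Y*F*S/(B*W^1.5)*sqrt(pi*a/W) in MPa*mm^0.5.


KIC = 1.05*490*22/(9.5*3.9^1.5)*sqrt(pi*2.05/3.9) = 198.8

198.8


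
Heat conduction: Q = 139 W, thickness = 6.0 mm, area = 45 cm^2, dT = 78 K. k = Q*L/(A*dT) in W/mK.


k = 139*6.0/1000/(45/10000*78) = 2.38 W/mK

2.38


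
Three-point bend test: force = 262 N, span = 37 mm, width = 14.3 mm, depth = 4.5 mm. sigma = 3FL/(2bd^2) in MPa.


sigma = 3*262*37/(2*14.3*4.5^2) = 50.2 MPa

50.2


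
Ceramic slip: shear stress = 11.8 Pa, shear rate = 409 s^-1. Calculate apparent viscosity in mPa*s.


eta = tau/gamma * 1000 = 11.8/409 * 1000 = 28.9 mPa*s

28.9


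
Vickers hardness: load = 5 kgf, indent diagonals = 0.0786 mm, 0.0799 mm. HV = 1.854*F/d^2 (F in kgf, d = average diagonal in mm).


d_avg = (0.0786+0.0799)/2 = 0.07925 mm
HV = 1.854*5/0.07925^2 = 1476

1476


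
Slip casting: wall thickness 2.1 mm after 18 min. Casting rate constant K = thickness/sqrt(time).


K = 2.1 / sqrt(18) = 2.1 / 4.2426 = 0.495 mm/min^0.5

0.495


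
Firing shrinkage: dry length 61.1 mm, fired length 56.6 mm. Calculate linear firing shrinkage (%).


FS = (61.1 - 56.6) / 61.1 * 100 = 7.36%

7.36


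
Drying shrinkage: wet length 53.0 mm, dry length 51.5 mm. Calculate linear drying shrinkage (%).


DS = (53.0 - 51.5) / 53.0 * 100 = 2.83%

2.83


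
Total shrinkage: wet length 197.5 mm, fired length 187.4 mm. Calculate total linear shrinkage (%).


TS = (197.5 - 187.4) / 197.5 * 100 = 5.11%

5.11


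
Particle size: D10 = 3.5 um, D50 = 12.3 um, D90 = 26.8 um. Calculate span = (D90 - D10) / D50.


Span = (26.8 - 3.5) / 12.3 = 23.3 / 12.3 = 1.894

1.894


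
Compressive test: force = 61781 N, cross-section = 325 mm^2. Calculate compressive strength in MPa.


CS = 61781 / 325 = 190.1 MPa

190.1


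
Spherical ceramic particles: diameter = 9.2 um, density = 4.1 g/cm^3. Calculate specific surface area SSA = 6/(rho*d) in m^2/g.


SSA = 6 / (4.1 * 9.2) = 0.159 m^2/g

0.159


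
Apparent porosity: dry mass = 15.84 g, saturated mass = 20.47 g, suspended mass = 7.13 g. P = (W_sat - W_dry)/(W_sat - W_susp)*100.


P = (20.47 - 15.84) / (20.47 - 7.13) * 100 = 4.63 / 13.34 * 100 = 34.7%

34.7


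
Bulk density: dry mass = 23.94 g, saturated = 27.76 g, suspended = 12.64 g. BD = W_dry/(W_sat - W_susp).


BD = 23.94 / (27.76 - 12.64) = 23.94 / 15.12 = 1.583 g/cm^3

1.583


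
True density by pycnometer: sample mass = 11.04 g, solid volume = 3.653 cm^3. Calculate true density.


TD = 11.04 / 3.653 = 3.022 g/cm^3

3.022


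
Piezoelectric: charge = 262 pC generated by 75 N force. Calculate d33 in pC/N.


d33 = 262 / 75 = 3.5 pC/N

3.5


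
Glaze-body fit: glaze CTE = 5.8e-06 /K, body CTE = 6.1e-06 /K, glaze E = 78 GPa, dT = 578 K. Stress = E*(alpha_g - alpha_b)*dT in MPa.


Stress = 78*1000*(5.8e-06 - 6.1e-06)*578 = -13.5 MPa

-13.5


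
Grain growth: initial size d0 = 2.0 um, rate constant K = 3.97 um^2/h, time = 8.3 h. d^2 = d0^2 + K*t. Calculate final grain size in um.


d^2 = 2.0^2 + 3.97*8.3 = 36.951
d = sqrt(36.951) = 6.08 um

6.08


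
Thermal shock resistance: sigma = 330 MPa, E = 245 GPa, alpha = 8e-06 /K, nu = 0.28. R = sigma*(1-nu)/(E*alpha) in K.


R = 330*(1-0.28)/(245*1000*8e-06) = 121 K

121
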